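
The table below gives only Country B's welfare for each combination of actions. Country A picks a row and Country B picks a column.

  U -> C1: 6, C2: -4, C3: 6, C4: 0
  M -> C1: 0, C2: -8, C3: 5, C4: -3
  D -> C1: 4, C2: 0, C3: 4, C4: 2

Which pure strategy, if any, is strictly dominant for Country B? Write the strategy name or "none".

none

C1 fails to dominate C3 at U (6=6).
C2 fails to dominate C1 at U (-4<6).
C3 fails to dominate C1 at U (6=6).
C4 fails to dominate C1 at U (0<6).
No single strategy dominates all the others.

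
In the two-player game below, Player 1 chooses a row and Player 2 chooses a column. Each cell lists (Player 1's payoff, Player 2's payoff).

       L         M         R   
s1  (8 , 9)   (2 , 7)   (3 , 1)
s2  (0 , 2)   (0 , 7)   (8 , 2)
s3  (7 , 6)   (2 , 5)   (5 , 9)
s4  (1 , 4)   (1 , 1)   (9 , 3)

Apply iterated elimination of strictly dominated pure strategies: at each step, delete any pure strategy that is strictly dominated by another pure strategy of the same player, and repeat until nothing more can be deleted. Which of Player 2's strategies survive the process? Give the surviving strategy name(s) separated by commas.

For Player 1, s4 strictly dominates s2 on the remaining columns (L: 1>0, M: 1>0, R: 9>8); eliminate s2.
For Player 2, L strictly dominates M on the remaining rows (s1: 9>7, s3: 6>5, s4: 4>1); eliminate M.
Among the remaining strategies, none is strictly dominated by another pure strategy of the same player, so the elimination stops.
Surviving strategies — Player 1: {s1, s3, s4}; Player 2: {L, R}.

L, R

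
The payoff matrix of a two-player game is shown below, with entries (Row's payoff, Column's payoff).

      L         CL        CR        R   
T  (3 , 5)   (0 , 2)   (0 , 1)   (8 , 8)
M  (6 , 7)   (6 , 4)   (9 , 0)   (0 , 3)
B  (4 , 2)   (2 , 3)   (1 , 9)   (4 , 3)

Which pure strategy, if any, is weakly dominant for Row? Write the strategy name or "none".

T fails to dominate M at L (3<6).
M fails to dominate T at R (0<8).
B fails to dominate T at R (4<8).
No single strategy dominates all the others.

none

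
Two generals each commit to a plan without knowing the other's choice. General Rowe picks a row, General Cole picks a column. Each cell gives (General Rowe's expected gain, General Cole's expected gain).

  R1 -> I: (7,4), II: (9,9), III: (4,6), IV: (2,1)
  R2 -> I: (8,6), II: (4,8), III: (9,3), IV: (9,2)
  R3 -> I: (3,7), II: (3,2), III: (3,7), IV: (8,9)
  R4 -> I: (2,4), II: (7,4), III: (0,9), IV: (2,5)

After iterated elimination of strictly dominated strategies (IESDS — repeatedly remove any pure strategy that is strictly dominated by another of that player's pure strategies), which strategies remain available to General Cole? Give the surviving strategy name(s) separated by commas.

General Rowe's strategy R3 is strictly dominated by R2 (I: 8>3, II: 4>3, III: 9>3, IV: 9>8) and is removed.
For General Cole, III strictly dominates IV on the remaining rows (R1: 6>1, R2: 3>2, R4: 9>5); eliminate IV.
For General Rowe, R1 strictly dominates R4 on the remaining columns (I: 7>2, II: 9>7, III: 4>0); eliminate R4.
General Cole's strategy I is strictly dominated by II (R1: 9>4, R2: 8>6) and is removed.
General Cole's strategy III is strictly dominated by II (R1: 9>6, R2: 8>3) and is removed.
Row R2 is eliminated: R1 beats it against every remaining column (II: 9>4).
Among the remaining strategies, none is strictly dominated by another pure strategy of the same player, so the elimination stops.
Surviving strategies — General Rowe: {R1}; General Cole: {II}.

II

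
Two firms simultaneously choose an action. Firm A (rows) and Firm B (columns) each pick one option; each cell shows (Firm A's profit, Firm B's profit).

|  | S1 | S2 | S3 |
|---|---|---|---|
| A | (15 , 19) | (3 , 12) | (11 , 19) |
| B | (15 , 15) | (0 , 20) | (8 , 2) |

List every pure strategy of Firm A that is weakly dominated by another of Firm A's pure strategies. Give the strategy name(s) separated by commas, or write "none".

B

Nothing dominates A: B at S2 (3>0).
B: dominated, since A does at least as well everywhere (S1: 15=15, S2: 3>0, S3: 11>8).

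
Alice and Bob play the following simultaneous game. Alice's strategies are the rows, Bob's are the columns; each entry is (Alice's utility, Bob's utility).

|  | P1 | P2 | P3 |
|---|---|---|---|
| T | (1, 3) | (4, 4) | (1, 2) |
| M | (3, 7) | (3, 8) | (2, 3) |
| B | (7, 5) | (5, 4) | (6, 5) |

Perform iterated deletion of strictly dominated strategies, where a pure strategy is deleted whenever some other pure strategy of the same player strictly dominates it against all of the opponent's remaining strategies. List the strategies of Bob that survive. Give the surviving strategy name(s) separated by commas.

Alice's strategy T is strictly dominated by B (P1: 7>1, P2: 5>4, P3: 6>1) and is removed.
For Alice, B strictly dominates M on the remaining columns (P1: 7>3, P2: 5>3, P3: 6>2); eliminate M.
For Bob, P1 strictly dominates P2 on the remaining rows (B: 5>4); eliminate P2.
Among the remaining strategies, none is strictly dominated by another pure strategy of the same player, so the elimination stops.
Surviving strategies — Alice: {B}; Bob: {P1, P3}.

P1, P3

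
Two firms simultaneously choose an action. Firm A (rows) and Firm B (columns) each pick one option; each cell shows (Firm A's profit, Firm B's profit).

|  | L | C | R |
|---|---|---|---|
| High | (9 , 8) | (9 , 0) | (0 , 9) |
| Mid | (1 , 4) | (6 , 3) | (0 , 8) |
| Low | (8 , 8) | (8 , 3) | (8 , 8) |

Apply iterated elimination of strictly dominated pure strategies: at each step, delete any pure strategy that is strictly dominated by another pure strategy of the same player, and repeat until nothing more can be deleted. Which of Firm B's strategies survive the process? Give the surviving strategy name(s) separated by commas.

Row Mid is eliminated: Low beats it against every remaining column (L: 8>1, C: 8>6, R: 8>0).
Column C is eliminated: L beats it against every remaining row (High: 8>0, Low: 8>3).
Among the remaining strategies, none is strictly dominated by another pure strategy of the same player, so the elimination stops.
Surviving strategies — Firm A: {High, Low}; Firm B: {L, R}.

L, R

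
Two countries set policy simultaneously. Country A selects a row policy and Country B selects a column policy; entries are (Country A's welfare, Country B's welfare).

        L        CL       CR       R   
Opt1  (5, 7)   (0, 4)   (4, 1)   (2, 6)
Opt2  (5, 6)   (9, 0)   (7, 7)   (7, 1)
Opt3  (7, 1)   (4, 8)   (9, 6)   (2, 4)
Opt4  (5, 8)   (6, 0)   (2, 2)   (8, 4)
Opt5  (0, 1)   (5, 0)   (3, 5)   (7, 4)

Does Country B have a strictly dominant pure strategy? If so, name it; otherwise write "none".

none

L fails to dominate CL at Opt3 (1<8).
CL fails to dominate L at Opt1 (4<7).
CR fails to dominate L at Opt1 (1<7).
R fails to dominate L at Opt1 (6<7).
No single strategy dominates all the others.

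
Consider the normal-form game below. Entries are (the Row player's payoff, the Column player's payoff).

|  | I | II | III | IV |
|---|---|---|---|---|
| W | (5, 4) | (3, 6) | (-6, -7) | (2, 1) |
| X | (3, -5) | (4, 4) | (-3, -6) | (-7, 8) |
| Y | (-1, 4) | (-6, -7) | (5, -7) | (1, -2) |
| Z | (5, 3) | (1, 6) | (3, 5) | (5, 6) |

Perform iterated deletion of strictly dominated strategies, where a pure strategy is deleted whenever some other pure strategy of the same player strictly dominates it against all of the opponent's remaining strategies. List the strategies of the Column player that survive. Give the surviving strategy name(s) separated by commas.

II, IV

Column III is eliminated: IV beats it against every remaining row (W: 1>-7, X: 8>-6, Y: -2>-7, Z: 6>5).
For the Row player, W strictly dominates Y on the remaining columns (I: 5>-1, II: 3>-6, IV: 2>1); eliminate Y.
The Column player's strategy I is strictly dominated by II (W: 6>4, X: 4>-5, Z: 6>3) and is removed.
Among the remaining strategies, none is strictly dominated by another pure strategy of the same player, so the elimination stops.
Surviving strategies — the Row player: {W, X, Z}; the Column player: {II, IV}.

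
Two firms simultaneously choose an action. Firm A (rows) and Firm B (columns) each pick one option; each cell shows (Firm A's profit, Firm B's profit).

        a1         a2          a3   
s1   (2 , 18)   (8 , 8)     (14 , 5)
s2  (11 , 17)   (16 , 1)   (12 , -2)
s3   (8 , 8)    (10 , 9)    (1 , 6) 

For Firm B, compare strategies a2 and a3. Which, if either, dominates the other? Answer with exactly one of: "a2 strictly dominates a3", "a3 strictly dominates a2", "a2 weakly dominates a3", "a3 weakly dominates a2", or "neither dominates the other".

a2 strictly dominates a3

Compare a2 to a3 across each choice by Firm A: s1: 8>5, s2: 1>-2, s3: 9>6.
Every comparison favours a2, so a2 strictly dominates a3.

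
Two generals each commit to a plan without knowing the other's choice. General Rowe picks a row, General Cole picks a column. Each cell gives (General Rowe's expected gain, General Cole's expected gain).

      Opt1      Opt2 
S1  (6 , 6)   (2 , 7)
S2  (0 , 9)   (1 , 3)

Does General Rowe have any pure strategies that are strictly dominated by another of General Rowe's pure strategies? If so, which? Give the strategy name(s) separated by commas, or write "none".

S2

S1 is not dominated — it holds its own against S2 at Opt1 (6>0).
S2: dominated, since S1 does at least as well everywhere (Opt1: 6>0, Opt2: 2>1).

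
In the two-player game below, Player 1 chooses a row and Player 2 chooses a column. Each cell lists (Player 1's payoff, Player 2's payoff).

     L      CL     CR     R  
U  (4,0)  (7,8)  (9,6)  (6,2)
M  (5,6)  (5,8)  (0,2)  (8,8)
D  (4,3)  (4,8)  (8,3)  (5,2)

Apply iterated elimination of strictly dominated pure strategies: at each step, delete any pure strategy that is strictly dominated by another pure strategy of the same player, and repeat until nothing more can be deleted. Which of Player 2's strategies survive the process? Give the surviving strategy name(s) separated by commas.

CL, R

Column L is eliminated: CL beats it against every remaining row (U: 8>0, M: 8>6, D: 8>3).
Player 1's strategy D is strictly dominated by U (CL: 7>4, CR: 9>8, R: 6>5) and is removed.
For Player 2, CL strictly dominates CR on the remaining rows (U: 8>6, M: 8>2); eliminate CR.
Among the remaining strategies, none is strictly dominated by another pure strategy of the same player, so the elimination stops.
Surviving strategies — Player 1: {U, M}; Player 2: {CL, R}.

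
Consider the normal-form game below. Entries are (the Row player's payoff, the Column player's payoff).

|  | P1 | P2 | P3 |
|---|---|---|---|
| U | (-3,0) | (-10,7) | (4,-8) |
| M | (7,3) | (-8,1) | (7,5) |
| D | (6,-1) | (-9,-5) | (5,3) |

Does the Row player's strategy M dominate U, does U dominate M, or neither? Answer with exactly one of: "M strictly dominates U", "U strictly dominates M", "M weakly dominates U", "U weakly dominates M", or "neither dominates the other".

Compare M to U across every action of the Column player: P1: 7>-3, P2: -8>-10, P3: 7>4.
M gives a strictly higher payoff against every action of the Column player, so M strictly dominates U.

M strictly dominates U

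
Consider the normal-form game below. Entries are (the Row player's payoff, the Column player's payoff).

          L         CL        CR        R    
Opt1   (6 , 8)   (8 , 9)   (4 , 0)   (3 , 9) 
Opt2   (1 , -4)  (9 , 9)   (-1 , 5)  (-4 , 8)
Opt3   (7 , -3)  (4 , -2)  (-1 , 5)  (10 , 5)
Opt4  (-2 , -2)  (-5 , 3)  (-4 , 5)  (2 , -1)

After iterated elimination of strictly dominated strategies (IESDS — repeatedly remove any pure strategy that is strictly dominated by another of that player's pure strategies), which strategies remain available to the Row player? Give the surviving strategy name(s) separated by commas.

Opt1, Opt2, Opt3

For the Row player, Opt1 strictly dominates Opt4 on the remaining columns (L: 6>-2, CL: 8>-5, CR: 4>-4, R: 3>2); eliminate Opt4.
Column L is eliminated: CL beats it against every remaining row (Opt1: 9>8, Opt2: 9>-4, Opt3: -2>-3).
Among the remaining strategies, none is strictly dominated by another pure strategy of the same player, so the elimination stops.
Surviving strategies — the Row player: {Opt1, Opt2, Opt3}; the Column player: {CL, CR, R}.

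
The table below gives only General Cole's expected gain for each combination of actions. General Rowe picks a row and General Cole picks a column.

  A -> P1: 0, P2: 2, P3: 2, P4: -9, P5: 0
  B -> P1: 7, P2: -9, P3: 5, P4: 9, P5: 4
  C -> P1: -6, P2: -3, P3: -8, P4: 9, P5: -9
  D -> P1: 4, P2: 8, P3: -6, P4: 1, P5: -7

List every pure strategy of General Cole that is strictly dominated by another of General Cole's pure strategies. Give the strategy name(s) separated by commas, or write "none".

P5

Nothing dominates P1: P2 at B (7>-9); P3 at B (7>5); P4 at A (0>-9); P5 at A (0=0).
Nothing dominates P2: P1 at A (2>0); P3 at A (2=2); P4 at A (2>-9); P5 at A (2>0).
P3: no other strategy beats it everywhere (P1 at A (2>0); P2 at A (2=2); P4 at A (2>-9); P5 at A (2>0)).
P4: no other strategy beats it everywhere (P1 at B (9>7); P2 at B (9>-9); P3 at B (9>5); P5 at B (9>4)).
P5 is strictly dominated by P3 (A: 2>0, B: 5>4, C: -8>-9, D: -6>-7).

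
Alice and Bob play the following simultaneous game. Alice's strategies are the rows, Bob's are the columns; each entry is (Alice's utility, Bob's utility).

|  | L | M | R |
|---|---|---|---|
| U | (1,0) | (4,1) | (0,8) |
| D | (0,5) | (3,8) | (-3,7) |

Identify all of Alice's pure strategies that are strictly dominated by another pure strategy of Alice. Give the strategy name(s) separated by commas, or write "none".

D

Nothing dominates U: D at L (1>0).
D is strictly dominated by U (L: 1>0, M: 4>3, R: 0>-3).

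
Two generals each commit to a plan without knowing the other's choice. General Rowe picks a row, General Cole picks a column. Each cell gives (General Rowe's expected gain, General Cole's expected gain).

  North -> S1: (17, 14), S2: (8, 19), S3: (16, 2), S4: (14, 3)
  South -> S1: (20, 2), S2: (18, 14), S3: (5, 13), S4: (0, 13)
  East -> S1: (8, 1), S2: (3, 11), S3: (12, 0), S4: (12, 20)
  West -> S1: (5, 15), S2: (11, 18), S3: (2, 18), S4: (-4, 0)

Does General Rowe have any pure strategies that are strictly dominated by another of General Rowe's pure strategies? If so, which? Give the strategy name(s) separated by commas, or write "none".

North is not dominated — it holds its own against South at S3 (16>5); East at S1 (17>8); West at S1 (17>5).
South: no other strategy beats it everywhere (North at S1 (20>17); East at S1 (20>8); West at S1 (20>5)).
East: dominated, since North does at least as well everywhere (S1: 17>8, S2: 8>3, S3: 16>12, S4: 14>12).
West is strictly dominated by South (S1: 20>5, S2: 18>11, S3: 5>2, S4: 0>-4).

East, West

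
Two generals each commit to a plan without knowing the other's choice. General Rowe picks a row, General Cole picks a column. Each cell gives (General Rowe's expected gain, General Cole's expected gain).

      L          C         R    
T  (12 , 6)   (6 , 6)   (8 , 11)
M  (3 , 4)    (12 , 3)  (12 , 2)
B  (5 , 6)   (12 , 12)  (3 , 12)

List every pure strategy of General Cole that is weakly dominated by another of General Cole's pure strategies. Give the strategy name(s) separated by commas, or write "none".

none

L is not dominated — it holds its own against C at M (4>3); R at M (4>2).
Nothing dominates C: L at B (12>6); R at M (3>2).
R is not dominated — it holds its own against L at T (11>6); C at T (11>6).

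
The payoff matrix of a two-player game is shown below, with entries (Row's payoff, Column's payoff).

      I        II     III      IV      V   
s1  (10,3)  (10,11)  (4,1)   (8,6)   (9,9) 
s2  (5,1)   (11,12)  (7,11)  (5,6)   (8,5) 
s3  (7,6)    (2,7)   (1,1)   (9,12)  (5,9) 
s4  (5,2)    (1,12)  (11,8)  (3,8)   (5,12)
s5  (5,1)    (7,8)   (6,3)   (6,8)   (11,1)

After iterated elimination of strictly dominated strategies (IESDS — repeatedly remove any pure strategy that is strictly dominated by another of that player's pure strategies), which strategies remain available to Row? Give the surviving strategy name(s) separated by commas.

s1, s2, s3, s5

For Column, II strictly dominates I on the remaining rows (s1: 11>3, s2: 12>1, s3: 7>6, s4: 12>2, s5: 8>1); eliminate I.
Column's strategy III is strictly dominated by II (s1: 11>1, s2: 12>11, s3: 7>1, s4: 12>8, s5: 8>3) and is removed.
Row s4 is eliminated: s1 beats it against every remaining column (II: 10>1, IV: 8>3, V: 9>5).
Among the remaining strategies, none is strictly dominated by another pure strategy of the same player, so the elimination stops.
Surviving strategies — Row: {s1, s2, s3, s5}; Column: {II, IV, V}.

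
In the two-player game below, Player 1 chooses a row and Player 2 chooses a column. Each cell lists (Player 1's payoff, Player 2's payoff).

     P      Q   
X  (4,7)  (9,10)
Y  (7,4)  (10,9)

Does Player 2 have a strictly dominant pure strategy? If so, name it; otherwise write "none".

Q

Q vs P: X: 10>7, Y: 9>4.
Q strictly beats every other strategy against every opponent action, so it is strictly dominant.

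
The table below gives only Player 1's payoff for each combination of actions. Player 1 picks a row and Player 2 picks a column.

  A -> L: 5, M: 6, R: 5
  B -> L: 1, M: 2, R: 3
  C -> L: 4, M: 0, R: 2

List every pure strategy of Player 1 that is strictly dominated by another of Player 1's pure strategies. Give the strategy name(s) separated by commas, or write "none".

B, C

Nothing dominates A: B at L (5>1); C at L (5>4).
B: dominated, since A does at least as well everywhere (L: 5>1, M: 6>2, R: 5>3).
C is strictly dominated by A (L: 5>4, M: 6>0, R: 5>2).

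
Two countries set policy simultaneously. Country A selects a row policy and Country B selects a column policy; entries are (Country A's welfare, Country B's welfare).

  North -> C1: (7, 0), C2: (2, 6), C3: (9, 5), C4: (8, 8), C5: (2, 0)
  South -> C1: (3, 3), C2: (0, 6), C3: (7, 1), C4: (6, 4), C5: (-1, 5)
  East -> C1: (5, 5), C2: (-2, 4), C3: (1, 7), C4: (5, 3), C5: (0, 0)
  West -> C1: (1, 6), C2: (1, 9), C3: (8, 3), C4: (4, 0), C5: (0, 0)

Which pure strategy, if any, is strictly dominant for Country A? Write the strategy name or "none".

North vs South: C1: 7>3, C2: 2>0, C3: 9>7, C4: 8>6, C5: 2>-1.
North vs East: C1: 7>5, C2: 2>-2, C3: 9>1, C4: 8>5, C5: 2>0.
North vs West: C1: 7>1, C2: 2>1, C3: 9>8, C4: 8>4, C5: 2>0.
North strictly beats every other strategy against every opponent action, so it is strictly dominant.

North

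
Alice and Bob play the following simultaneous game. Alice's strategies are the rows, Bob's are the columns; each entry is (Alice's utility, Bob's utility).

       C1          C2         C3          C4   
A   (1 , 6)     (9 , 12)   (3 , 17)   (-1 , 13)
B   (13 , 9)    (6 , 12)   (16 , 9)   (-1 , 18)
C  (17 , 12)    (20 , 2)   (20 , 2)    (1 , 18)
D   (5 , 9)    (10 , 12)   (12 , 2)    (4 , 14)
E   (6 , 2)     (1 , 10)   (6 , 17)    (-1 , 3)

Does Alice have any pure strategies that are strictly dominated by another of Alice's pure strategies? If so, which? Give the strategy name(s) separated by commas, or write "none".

C strictly dominates A — C1: 17>1, C2: 20>9, C3: 20>3, C4: 1>-1.
B: dominated, since C does at least as well everywhere (C1: 17>13, C2: 20>6, C3: 20>16, C4: 1>-1).
C is not dominated — it holds its own against A at C1 (17>1); B at C1 (17>13); D at C1 (17>5); E at C1 (17>6).
D: no other strategy beats it everywhere (A at C1 (5>1); B at C2 (10>6); C at C4 (4>1); E at C2 (10>1)).
E: dominated, since C does at least as well everywhere (C1: 17>6, C2: 20>1, C3: 20>6, C4: 1>-1).

A, B, E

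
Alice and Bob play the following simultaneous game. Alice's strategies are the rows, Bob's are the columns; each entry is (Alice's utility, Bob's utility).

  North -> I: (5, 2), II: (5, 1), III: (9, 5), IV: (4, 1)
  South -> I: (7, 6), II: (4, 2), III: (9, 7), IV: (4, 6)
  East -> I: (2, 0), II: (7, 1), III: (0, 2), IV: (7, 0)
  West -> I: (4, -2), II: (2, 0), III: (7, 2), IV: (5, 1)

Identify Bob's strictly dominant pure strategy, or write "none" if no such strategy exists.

III vs I: North: 5>2, South: 7>6, East: 2>0, West: 2>-2.
III vs II: North: 5>1, South: 7>2, East: 2>1, West: 2>0.
III vs IV: North: 5>1, South: 7>6, East: 2>0, West: 2>1.
III strictly beats every other strategy against every opponent action, so it is strictly dominant.

III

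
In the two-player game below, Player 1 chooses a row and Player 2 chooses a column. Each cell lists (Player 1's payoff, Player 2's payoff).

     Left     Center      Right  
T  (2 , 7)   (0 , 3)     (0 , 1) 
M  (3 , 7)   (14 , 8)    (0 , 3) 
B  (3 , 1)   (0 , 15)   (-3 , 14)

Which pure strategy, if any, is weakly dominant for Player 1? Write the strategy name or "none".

M

M vs T: Left: 3>2, Center: 14>0, Right: 0=0.
M vs B: Left: 3=3, Center: 14>0, Right: 0>-3.
M is at least as good as every other strategy against every opponent action, so it is weakly dominant.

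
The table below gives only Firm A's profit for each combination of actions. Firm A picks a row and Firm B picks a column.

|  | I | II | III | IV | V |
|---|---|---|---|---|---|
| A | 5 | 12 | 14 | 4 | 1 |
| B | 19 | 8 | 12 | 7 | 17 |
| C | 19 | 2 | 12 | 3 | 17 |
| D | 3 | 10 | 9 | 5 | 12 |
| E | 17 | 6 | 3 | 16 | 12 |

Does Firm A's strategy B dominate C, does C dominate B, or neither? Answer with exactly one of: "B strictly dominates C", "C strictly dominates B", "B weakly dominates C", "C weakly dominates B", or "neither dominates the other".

Compare B to C across each choice by Firm B: I: 19=19, II: 8>2, III: 12=12, IV: 7>3, V: 17=17.
B is at least as good everywhere and strictly better somewhere (tied only at I, III, V), so B weakly but not strictly dominates C.

B weakly dominates C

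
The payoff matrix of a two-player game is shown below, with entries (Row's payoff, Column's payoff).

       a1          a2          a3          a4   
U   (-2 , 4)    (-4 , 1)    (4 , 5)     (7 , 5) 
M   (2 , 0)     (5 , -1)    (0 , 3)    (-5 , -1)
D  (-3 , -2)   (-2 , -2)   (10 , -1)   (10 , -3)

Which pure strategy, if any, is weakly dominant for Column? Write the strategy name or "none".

a3 vs a1: U: 5>4, M: 3>0, D: -1>-2.
a3 vs a2: U: 5>1, M: 3>-1, D: -1>-2.
a3 vs a4: U: 5=5, M: 3>-1, D: -1>-3.
a3 is at least as good as every other strategy against every opponent action, so it is weakly dominant.

a3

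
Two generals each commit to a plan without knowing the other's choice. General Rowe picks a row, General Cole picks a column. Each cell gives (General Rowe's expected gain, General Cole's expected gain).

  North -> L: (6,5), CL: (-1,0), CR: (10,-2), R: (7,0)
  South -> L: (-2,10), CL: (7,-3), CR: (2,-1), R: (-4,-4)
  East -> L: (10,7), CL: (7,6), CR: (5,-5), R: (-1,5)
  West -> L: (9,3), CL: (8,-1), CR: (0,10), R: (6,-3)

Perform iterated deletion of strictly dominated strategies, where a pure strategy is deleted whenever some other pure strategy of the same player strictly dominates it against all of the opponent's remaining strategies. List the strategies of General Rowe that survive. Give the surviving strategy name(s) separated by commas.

East

General Cole's strategy CL is strictly dominated by L (North: 5>0, South: 10>-3, East: 7>6, West: 3>-1) and is removed.
Row South is eliminated: North beats it against every remaining column (L: 6>-2, CR: 10>2, R: 7>-4).
For General Cole, L strictly dominates R on the remaining rows (North: 5>0, East: 7>5, West: 3>-3); eliminate R.
General Rowe's strategy West is strictly dominated by East (L: 10>9, CR: 5>0) and is removed.
General Cole's strategy CR is strictly dominated by L (North: 5>-2, East: 7>-5) and is removed.
General Rowe's strategy North is strictly dominated by East (L: 10>6) and is removed.
Among the remaining strategies, none is strictly dominated by another pure strategy of the same player, so the elimination stops.
Surviving strategies — General Rowe: {East}; General Cole: {L}.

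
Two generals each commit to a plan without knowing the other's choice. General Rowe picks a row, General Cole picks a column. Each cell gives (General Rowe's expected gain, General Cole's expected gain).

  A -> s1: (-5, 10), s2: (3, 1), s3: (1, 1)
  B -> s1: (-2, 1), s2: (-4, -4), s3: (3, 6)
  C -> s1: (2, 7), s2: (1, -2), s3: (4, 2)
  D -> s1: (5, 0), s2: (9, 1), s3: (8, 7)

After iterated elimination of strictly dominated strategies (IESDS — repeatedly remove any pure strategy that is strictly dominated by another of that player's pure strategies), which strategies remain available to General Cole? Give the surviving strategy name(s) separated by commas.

For General Rowe, D strictly dominates A on the remaining columns (s1: 5>-5, s2: 9>3, s3: 8>1); eliminate A.
Row B is eliminated: C beats it against every remaining column (s1: 2>-2, s2: 1>-4, s3: 4>3).
Row C is eliminated: D beats it against every remaining column (s1: 5>2, s2: 9>1, s3: 8>4).
General Cole's strategy s1 is strictly dominated by s2 (D: 1>0) and is removed.
Column s2 is eliminated: s3 beats it against every remaining row (D: 7>1).
Among the remaining strategies, none is strictly dominated by another pure strategy of the same player, so the elimination stops.
Surviving strategies — General Rowe: {D}; General Cole: {s3}.

s3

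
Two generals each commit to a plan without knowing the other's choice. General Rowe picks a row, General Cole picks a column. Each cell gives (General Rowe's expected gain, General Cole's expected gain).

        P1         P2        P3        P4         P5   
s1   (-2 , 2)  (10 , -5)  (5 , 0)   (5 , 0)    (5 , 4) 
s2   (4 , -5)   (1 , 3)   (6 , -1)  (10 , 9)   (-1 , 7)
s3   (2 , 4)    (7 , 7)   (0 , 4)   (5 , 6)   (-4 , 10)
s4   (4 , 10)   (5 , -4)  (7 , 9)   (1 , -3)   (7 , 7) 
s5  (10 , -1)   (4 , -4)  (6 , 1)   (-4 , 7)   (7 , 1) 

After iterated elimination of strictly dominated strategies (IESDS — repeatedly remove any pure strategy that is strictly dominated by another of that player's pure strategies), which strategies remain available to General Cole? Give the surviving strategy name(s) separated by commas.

P1, P3, P4, P5

Column P2 is eliminated: P5 beats it against every remaining row (s1: 4>-5, s2: 7>3, s3: 10>7, s4: 7>-4, s5: 1>-4).
Row s3 is eliminated: s2 beats it against every remaining column (P1: 4>2, P3: 6>0, P4: 10>5, P5: -1>-4).
Among the remaining strategies, none is strictly dominated by another pure strategy of the same player, so the elimination stops.
Surviving strategies — General Rowe: {s1, s2, s4, s5}; General Cole: {P1, P3, P4, P5}.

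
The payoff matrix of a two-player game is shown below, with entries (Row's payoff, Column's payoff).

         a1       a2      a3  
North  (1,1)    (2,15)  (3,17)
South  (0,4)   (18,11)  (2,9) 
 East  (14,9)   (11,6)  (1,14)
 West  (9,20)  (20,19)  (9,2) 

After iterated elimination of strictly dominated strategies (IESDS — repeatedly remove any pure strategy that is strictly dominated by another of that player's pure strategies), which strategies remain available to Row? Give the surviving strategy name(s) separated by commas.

For Row, West strictly dominates North on the remaining columns (a1: 9>1, a2: 20>2, a3: 9>3); eliminate North.
Row's strategy South is strictly dominated by West (a1: 9>0, a2: 20>18, a3: 9>2) and is removed.
Column's strategy a2 is strictly dominated by a1 (East: 9>6, West: 20>19) and is removed.
Among the remaining strategies, none is strictly dominated by another pure strategy of the same player, so the elimination stops.
Surviving strategies — Row: {East, West}; Column: {a1, a3}.

East, West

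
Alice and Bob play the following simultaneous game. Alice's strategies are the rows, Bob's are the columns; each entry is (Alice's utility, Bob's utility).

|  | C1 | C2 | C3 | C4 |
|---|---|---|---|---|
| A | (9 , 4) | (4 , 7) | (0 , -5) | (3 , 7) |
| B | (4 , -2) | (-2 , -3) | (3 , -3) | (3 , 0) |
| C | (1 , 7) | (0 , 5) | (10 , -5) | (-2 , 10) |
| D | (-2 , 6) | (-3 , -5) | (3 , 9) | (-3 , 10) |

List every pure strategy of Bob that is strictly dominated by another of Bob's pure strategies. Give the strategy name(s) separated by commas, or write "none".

C1, C3

C4 strictly dominates C1 — A: 7>4, B: 0>-2, C: 10>7, D: 10>6.
Nothing dominates C2: C1 at A (7>4); C3 at A (7>-5); C4 at A (7=7).
C3: dominated, since C4 does at least as well everywhere (A: 7>-5, B: 0>-3, C: 10>-5, D: 10>9).
C4: no other strategy beats it everywhere (C1 at A (7>4); C2 at A (7=7); C3 at A (7>-5)).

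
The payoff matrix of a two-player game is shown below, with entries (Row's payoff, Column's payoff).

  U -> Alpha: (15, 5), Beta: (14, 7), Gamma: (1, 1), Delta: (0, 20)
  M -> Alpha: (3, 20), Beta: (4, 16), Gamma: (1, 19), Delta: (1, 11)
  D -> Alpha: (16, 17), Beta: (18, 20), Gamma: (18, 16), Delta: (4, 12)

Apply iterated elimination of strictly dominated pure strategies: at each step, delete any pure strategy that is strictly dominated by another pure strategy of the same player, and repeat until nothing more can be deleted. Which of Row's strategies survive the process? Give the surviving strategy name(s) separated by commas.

D

Row's strategy U is strictly dominated by D (Alpha: 16>15, Beta: 18>14, Gamma: 18>1, Delta: 4>0) and is removed.
For Row, D strictly dominates M on the remaining columns (Alpha: 16>3, Beta: 18>4, Gamma: 18>1, Delta: 4>1); eliminate M.
Column Alpha is eliminated: Beta beats it against every remaining row (D: 20>17).
Column Gamma is eliminated: Beta beats it against every remaining row (D: 20>16).
For Column, Beta strictly dominates Delta on the remaining rows (D: 20>12); eliminate Delta.
Among the remaining strategies, none is strictly dominated by another pure strategy of the same player, so the elimination stops.
Surviving strategies — Row: {D}; Column: {Beta}.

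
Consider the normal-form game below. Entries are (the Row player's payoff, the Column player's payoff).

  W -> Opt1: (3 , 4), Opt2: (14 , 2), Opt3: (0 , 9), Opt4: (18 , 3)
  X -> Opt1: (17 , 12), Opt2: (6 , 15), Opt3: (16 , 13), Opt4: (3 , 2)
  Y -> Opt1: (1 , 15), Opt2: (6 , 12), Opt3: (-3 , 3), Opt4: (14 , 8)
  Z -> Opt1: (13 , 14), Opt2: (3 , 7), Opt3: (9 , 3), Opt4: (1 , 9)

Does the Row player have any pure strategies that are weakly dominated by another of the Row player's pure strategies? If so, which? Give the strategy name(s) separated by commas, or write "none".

Y, Z

Nothing dominates W: X at Opt2 (14>6); Y at Opt1 (3>1); Z at Opt2 (14>3).
X is not dominated — it holds its own against W at Opt1 (17>3); Y at Opt1 (17>1); Z at Opt1 (17>13).
W weakly dominates Y — Opt1: 3>1, Opt2: 14>6, Opt3: 0>-3, Opt4: 18>14.
Z: dominated, since X does at least as well everywhere (Opt1: 17>13, Opt2: 6>3, Opt3: 16>9, Opt4: 3>1).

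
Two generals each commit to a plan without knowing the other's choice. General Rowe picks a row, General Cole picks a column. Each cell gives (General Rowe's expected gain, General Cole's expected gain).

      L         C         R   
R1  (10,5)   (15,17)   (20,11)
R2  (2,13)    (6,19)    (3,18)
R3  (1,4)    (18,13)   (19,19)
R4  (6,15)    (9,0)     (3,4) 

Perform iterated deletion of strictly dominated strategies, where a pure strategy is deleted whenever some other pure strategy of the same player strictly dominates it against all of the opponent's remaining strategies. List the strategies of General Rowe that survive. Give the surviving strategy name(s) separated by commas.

For General Rowe, R1 strictly dominates R2 on the remaining columns (L: 10>2, C: 15>6, R: 20>3); eliminate R2.
General Rowe's strategy R4 is strictly dominated by R1 (L: 10>6, C: 15>9, R: 20>3) and is removed.
General Cole's strategy L is strictly dominated by C (R1: 17>5, R3: 13>4) and is removed.
Among the remaining strategies, none is strictly dominated by another pure strategy of the same player, so the elimination stops.
Surviving strategies — General Rowe: {R1, R3}; General Cole: {C, R}.

R1, R3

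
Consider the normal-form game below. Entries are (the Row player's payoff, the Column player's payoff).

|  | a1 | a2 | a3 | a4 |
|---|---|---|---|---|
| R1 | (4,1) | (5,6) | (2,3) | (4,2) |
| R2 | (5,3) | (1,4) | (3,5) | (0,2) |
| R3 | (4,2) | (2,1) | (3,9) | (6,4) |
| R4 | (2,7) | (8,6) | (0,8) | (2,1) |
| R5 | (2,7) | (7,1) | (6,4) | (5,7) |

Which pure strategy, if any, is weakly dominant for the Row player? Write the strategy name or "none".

R1 fails to dominate R2 at a1 (4<5).
R2 fails to dominate R1 at a2 (1<5).
R3 fails to dominate R1 at a2 (2<5).
R4 fails to dominate R1 at a1 (2<4).
R5 fails to dominate R1 at a1 (2<4).
No single strategy dominates all the others.

none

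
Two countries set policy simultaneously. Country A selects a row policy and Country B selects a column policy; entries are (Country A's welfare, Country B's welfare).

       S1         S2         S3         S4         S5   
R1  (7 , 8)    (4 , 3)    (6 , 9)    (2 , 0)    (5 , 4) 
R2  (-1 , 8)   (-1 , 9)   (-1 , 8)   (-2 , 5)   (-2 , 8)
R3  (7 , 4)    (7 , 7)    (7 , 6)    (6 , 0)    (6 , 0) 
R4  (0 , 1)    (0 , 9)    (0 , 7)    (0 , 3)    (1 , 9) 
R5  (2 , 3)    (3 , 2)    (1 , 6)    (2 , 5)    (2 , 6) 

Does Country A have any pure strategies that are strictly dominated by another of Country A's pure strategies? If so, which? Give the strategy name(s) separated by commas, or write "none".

R1 is not dominated — it holds its own against R2 at S1 (7>-1); R3 at S1 (7=7); R4 at S1 (7>0); R5 at S1 (7>2).
R1 strictly dominates R2 — S1: 7>-1, S2: 4>-1, S3: 6>-1, S4: 2>-2, S5: 5>-2.
Nothing dominates R3: R1 at S1 (7=7); R2 at S1 (7>-1); R4 at S1 (7>0); R5 at S1 (7>2).
R4: dominated, since R1 does at least as well everywhere (S1: 7>0, S2: 4>0, S3: 6>0, S4: 2>0, S5: 5>1).
R5: dominated, since R3 does at least as well everywhere (S1: 7>2, S2: 7>3, S3: 7>1, S4: 6>2, S5: 6>2).

R2, R4, R5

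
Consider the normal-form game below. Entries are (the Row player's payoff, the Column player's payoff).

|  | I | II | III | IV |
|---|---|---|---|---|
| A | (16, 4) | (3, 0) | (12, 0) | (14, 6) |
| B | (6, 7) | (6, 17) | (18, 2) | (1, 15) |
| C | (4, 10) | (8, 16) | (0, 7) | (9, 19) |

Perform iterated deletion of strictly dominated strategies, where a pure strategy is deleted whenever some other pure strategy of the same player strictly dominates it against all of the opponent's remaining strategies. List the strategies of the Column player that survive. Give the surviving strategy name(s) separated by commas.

Column I is eliminated: IV beats it against every remaining row (A: 6>4, B: 15>7, C: 19>10).
For the Column player, IV strictly dominates III on the remaining rows (A: 6>0, B: 15>2, C: 19>7); eliminate III.
Row B is eliminated: C beats it against every remaining column (II: 8>6, IV: 9>1).
The Column player's strategy II is strictly dominated by IV (A: 6>0, C: 19>16) and is removed.
The Row player's strategy C is strictly dominated by A (IV: 14>9) and is removed.
Among the remaining strategies, none is strictly dominated by another pure strategy of the same player, so the elimination stops.
Surviving strategies — the Row player: {A}; the Column player: {IV}.

IV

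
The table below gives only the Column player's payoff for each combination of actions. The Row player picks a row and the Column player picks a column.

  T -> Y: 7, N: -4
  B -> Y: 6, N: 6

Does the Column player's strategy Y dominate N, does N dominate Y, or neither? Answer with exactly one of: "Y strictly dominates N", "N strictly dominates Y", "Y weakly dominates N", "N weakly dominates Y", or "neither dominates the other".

Compare Y to N across each opponent action: T: 7>-4, B: 6=6.
Y is at least as good everywhere and strictly better somewhere (tied only at B), so Y weakly but not strictly dominates N.

Y weakly dominates N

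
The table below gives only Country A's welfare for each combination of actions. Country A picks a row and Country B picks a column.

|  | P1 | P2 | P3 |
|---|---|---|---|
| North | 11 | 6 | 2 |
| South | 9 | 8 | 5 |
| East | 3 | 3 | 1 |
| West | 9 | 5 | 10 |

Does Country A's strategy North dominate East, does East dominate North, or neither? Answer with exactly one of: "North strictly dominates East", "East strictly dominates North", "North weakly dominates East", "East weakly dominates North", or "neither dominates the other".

North strictly dominates East

North's payoffs vs East's, by Country B's action — P1: 11>3, P2: 6>3, P3: 2>1.
North gives a strictly higher payoff against every action of Country B, so North strictly dominates East.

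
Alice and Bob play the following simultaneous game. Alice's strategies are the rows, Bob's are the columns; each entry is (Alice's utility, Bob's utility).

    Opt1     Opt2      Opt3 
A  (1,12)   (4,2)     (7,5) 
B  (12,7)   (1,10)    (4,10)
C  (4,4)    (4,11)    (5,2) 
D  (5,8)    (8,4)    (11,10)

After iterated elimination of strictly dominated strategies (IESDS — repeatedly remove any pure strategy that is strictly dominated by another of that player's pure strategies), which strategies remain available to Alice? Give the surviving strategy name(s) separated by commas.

D

Row A is eliminated: D beats it against every remaining column (Opt1: 5>1, Opt2: 8>4, Opt3: 11>7).
For Alice, D strictly dominates C on the remaining columns (Opt1: 5>4, Opt2: 8>4, Opt3: 11>5); eliminate C.
Column Opt1 is eliminated: Opt3 beats it against every remaining row (B: 10>7, D: 10>8).
Alice's strategy B is strictly dominated by D (Opt2: 8>1, Opt3: 11>4) and is removed.
Bob's strategy Opt2 is strictly dominated by Opt3 (D: 10>4) and is removed.
Among the remaining strategies, none is strictly dominated by another pure strategy of the same player, so the elimination stops.
Surviving strategies — Alice: {D}; Bob: {Opt3}.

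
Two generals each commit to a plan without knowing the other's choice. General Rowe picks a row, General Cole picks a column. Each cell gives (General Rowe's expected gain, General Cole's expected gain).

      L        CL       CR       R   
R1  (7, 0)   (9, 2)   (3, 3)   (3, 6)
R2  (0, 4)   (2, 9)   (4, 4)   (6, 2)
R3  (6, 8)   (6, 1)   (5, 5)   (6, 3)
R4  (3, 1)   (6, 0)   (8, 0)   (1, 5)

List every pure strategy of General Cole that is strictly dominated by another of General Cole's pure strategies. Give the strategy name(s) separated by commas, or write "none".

Nothing dominates L: CL at R3 (8>1); CR at R2 (4=4); R at R2 (4>2).
CL: no other strategy beats it everywhere (L at R1 (2>0); CR at R2 (9>4); R at R2 (9>2)).
CR: no other strategy beats it everywhere (L at R1 (3>0); CL at R1 (3>2); R at R2 (4>2)).
Nothing dominates R: L at R1 (6>0); CL at R1 (6>2); CR at R1 (6>3).

none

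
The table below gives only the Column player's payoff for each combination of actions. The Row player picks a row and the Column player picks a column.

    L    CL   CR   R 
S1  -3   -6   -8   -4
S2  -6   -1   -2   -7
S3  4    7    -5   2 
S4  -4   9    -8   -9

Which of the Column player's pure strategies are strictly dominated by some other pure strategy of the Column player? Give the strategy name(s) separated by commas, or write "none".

Nothing dominates L: CL at S1 (-3>-6); CR at S1 (-3>-8); R at S1 (-3>-4).
CL is not dominated — it holds its own against L at S2 (-1>-6); CR at S1 (-6>-8); R at S2 (-1>-7).
CL strictly dominates CR — S1: -6>-8, S2: -1>-2, S3: 7>-5, S4: 9>-8.
R: dominated, since L does at least as well everywhere (S1: -3>-4, S2: -6>-7, S3: 4>2, S4: -4>-9).

CR, R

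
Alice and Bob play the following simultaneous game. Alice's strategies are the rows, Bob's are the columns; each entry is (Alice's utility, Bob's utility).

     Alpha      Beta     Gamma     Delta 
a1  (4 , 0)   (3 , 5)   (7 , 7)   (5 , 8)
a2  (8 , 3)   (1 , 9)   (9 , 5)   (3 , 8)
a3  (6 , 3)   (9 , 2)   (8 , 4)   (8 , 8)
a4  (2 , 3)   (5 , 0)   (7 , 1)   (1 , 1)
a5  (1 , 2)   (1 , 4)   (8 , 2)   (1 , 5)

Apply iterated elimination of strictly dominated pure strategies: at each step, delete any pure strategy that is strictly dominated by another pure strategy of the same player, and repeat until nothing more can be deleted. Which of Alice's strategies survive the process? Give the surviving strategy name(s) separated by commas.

Row a1 is eliminated: a3 beats it against every remaining column (Alpha: 6>4, Beta: 9>3, Gamma: 8>7, Delta: 8>5).
For Alice, a3 strictly dominates a4 on the remaining columns (Alpha: 6>2, Beta: 9>5, Gamma: 8>7, Delta: 8>1); eliminate a4.
Bob's strategy Alpha is strictly dominated by Delta (a2: 8>3, a3: 8>3, a5: 5>2) and is removed.
Bob's strategy Gamma is strictly dominated by Delta (a2: 8>5, a3: 8>4, a5: 5>2) and is removed.
For Alice, a3 strictly dominates a2 on the remaining columns (Beta: 9>1, Delta: 8>3); eliminate a2.
Alice's strategy a5 is strictly dominated by a3 (Beta: 9>1, Delta: 8>1) and is removed.
Column Beta is eliminated: Delta beats it against every remaining row (a3: 8>2).
Among the remaining strategies, none is strictly dominated by another pure strategy of the same player, so the elimination stops.
Surviving strategies — Alice: {a3}; Bob: {Delta}.

a3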